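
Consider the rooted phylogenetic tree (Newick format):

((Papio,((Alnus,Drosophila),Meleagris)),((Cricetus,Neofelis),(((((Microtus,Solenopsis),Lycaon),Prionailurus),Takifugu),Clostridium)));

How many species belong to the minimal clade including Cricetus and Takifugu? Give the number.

8

The MRCA of Cricetus and Takifugu is the node subtending ((Cricetus,Neofelis),(((((Microtus,Solenopsis),Lycaon),Prionailurus),Takifugu),Clostridium)).
That clade contains 8 terminal taxa: Clostridium, Cricetus, Lycaon, Microtus, Neofelis, Prionailurus, Solenopsis, Takifugu.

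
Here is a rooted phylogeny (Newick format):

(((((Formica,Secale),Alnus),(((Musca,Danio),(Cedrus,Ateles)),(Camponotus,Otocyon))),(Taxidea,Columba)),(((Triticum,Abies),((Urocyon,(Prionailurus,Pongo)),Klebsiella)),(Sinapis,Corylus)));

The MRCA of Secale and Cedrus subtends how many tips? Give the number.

The MRCA of Secale and Cedrus is the node subtending (((Formica,Secale),Alnus),(((Musca,Danio),(Cedrus,Ateles)),(Camponotus,Otocyon))).
That clade contains 9 terminal taxa: Alnus, Ateles, Camponotus, Cedrus, Danio, Formica, Musca, Otocyon, Secale.

9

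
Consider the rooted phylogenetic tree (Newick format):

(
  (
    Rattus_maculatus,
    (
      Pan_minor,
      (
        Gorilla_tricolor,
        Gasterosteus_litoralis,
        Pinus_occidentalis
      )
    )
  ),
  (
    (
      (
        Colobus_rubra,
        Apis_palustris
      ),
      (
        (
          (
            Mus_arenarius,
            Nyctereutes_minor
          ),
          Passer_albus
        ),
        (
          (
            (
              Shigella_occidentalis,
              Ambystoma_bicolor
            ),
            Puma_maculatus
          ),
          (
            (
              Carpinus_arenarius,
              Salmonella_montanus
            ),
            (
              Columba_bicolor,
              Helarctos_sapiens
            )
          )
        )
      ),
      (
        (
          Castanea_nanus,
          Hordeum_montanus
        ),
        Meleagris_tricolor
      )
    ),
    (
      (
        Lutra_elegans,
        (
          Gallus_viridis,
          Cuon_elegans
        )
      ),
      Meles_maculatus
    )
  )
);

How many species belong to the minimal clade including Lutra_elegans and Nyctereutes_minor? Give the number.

19

The MRCA of Lutra_elegans and Nyctereutes_minor is the node subtending (((Colobus_rubra,Apis_palustris),(((Mus_arenarius,Nyctereutes_minor),Passer_albus),(((Shigella_occidentalis,Ambystoma_bicolor),Puma_maculatus),((Carpinus_arenarius,Salmonella_montanus),(Columba_bicolor,Helarctos_sapiens)))),((Castanea_nanus,Hordeum_montanus),Meleagris_tricolor)),((Lutra_elegans,(Gallus_viridis,Cuon_elegans)),Meles_maculatus)).
That clade contains 19 terminal taxa: Ambystoma_bicolor, Apis_palustris, Carpinus_arenarius, Castanea_nanus, Colobus_rubra, Columba_bicolor, Cuon_elegans, Gallus_viridis, Helarctos_sapiens, Hordeum_montanus, Lutra_elegans, Meleagris_tricolor, Meles_maculatus, Mus_arenarius, Nyctereutes_minor, Passer_albus, Puma_maculatus, Salmonella_montanus, Shigella_occidentalis.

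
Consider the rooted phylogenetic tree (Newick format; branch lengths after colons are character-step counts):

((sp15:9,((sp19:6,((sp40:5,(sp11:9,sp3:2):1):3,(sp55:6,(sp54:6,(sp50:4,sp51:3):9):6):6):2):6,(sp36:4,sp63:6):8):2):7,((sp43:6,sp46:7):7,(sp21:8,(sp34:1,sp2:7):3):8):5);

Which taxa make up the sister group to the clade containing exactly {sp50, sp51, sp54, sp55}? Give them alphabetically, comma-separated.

The clade containing exactly {sp50, sp51, sp54, sp55} attaches to the tree at the node subtending ((sp40,(sp11,sp3)),(sp55,(sp54,(sp50,sp51)))).
The other lineage descending from that same node — the sister group — is (sp40,(sp11,sp3)); its 3 tips in alphabetical order are the answer.

sp11, sp3, sp40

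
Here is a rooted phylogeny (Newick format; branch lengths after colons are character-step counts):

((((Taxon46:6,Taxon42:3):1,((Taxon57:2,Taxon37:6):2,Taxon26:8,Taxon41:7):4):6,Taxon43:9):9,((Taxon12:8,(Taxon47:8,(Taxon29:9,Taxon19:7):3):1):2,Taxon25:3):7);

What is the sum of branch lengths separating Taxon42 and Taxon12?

36

The path runs Taxon42 → … → MRCA → … → Taxon12; the MRCA is the root of the tree.
Branch lengths along that path: 3 + 1 + 6 + 9 + 7 + 2 + 8 = 36.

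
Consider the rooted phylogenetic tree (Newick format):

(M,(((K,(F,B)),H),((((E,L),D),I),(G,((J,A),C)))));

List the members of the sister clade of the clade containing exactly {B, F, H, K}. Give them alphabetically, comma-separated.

The clade containing exactly {B, F, H, K} attaches to the tree at the node subtending (((K,(F,B)),H),((((E,L),D),I),(G,((J,A),C)))).
The other lineage descending from that same node — the sister group — is ((((E,L),D),I),(G,((J,A),C))); its 8 tips in alphabetical order are the answer.

A, C, D, E, G, I, J, L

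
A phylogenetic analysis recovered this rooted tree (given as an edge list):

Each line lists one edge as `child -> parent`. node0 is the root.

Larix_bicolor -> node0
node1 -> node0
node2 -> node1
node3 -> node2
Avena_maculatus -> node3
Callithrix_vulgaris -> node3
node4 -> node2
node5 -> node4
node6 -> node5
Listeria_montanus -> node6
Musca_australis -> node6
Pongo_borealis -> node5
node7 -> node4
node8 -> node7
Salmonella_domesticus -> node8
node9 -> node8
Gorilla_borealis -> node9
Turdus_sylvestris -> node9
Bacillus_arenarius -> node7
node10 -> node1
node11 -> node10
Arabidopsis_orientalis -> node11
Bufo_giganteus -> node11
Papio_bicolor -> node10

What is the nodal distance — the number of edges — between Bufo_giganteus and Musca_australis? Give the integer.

8

The MRCA of Bufo_giganteus and Musca_australis is the node subtending (((Avena_maculatus,Callithrix_vulgaris),(((Listeria_montanus,Musca_australis),Pongo_borealis),((Salmonella_domesticus,(Gorilla_borealis,Turdus_sylvestris)),Bacillus_arenarius))),((Arabidopsis_orientalis,Bufo_giganteus),Papio_bicolor)).
From Bufo_giganteus up to that node: 3 branches. From Musca_australis up to the same node: 5 branches. Total: 3 + 5 = 8.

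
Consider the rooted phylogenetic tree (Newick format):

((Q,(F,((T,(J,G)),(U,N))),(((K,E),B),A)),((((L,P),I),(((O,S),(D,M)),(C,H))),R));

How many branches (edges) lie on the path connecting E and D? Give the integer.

11

The MRCA of E and D is the root of the tree.
From E up to that node: 5 branches. From D up to the same node: 6 branches. Total: 5 + 6 = 11.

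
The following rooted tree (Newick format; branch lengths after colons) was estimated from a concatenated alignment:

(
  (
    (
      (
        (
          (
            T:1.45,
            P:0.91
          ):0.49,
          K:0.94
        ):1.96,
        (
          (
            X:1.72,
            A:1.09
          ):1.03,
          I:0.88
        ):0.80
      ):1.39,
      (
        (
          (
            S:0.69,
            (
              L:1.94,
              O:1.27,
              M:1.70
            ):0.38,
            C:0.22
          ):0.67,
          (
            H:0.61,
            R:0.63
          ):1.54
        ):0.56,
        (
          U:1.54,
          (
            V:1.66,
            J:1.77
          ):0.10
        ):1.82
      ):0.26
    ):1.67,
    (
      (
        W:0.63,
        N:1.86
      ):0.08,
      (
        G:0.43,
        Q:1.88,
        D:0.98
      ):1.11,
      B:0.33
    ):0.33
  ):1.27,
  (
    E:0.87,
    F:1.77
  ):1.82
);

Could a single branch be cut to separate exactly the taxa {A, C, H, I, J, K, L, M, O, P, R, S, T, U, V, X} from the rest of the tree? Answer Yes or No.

Yes

The most recent common ancestor of these taxa subtends ((((T,P),K),((X,A),I)),(((S,(L,O,M),C),(H,R)),(U,(V,J)))).
That clade has exactly 16 tips — every listed taxon and nothing else — so the group is monophyletic.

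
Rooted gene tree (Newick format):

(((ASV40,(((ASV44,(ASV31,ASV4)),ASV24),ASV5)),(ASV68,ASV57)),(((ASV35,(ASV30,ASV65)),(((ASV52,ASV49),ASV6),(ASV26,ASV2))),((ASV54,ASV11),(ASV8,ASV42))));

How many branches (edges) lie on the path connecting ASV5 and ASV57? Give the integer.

5

The MRCA of ASV5 and ASV57 is the node subtending ((ASV40,(((ASV44,(ASV31,ASV4)),ASV24),ASV5)),(ASV68,ASV57)).
From ASV5 up to that node: 3 branches. From ASV57 up to the same node: 2 branches. Total: 3 + 2 = 5.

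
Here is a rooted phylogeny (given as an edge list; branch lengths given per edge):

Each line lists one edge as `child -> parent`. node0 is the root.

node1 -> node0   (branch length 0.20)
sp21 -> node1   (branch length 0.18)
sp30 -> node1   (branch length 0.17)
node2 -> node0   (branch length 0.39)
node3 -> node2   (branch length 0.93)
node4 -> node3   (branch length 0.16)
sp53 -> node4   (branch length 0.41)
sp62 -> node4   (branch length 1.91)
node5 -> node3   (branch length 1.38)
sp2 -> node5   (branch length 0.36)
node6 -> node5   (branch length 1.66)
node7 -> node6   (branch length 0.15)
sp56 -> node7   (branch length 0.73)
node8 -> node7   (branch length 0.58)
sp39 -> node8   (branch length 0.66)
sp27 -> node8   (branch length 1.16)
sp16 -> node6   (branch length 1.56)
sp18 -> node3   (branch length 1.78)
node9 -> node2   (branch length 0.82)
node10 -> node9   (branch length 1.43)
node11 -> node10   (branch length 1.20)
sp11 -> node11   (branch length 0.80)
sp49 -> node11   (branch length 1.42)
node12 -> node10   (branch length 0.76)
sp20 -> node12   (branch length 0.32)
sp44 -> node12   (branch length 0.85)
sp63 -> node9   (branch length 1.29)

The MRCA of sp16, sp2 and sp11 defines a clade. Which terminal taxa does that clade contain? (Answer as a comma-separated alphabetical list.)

sp11, sp16, sp18, sp2, sp20, sp27, sp39, sp44, sp49, sp53, sp56, sp62, sp63

Tracing sp16: it sits inside ((sp56,(sp39,sp27)),sp16).
Tracing sp2: it sits inside (sp2,((sp56,(sp39,sp27)),sp16)).
Tracing sp11: it sits inside (sp11,sp49).
The smallest clade enclosing all 3 is (((sp53,sp62),(sp2,((sp56,(sp39,sp27)),sp16)),sp18),(((sp11,sp49),(sp20,sp44)),sp63)); the answer is its 13 terminal taxa in alphabetical order.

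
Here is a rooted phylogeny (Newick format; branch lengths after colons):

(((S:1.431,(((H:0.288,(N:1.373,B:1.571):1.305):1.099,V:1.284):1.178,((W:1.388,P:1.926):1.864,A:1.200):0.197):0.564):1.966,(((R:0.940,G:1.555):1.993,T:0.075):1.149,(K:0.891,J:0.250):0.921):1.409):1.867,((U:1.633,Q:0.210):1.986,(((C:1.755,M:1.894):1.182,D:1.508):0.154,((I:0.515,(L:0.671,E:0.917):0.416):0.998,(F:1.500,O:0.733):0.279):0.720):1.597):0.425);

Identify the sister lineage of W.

P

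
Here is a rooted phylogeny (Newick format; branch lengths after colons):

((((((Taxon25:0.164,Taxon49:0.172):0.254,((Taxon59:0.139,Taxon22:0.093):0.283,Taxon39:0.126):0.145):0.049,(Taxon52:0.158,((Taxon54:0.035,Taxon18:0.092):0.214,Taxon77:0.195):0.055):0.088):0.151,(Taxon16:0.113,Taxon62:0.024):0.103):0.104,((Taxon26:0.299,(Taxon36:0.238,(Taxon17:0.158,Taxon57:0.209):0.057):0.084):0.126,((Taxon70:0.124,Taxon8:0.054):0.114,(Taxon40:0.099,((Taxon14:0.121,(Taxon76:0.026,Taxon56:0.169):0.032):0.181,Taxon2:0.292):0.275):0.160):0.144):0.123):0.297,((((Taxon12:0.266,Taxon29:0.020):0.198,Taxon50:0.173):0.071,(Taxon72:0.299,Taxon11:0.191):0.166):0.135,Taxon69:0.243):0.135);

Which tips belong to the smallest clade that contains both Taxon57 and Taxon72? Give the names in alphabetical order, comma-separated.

Tracing Taxon57: it sits inside (Taxon17,Taxon57).
Tracing Taxon72: it sits inside (Taxon72,Taxon11).
The smallest clade enclosing both is the whole tree (their MRCA is the root), so the answer is all 28 tips in alphabetical order.

Taxon11, Taxon12, Taxon14, Taxon16, Taxon17, Taxon18, Taxon2, Taxon22, Taxon25, Taxon26, Taxon29, Taxon36, Taxon39, Taxon40, Taxon49, Taxon50, Taxon52, Taxon54, Taxon56, Taxon57, Taxon59, Taxon62, Taxon69, Taxon70, Taxon72, Taxon76, Taxon77, Taxon8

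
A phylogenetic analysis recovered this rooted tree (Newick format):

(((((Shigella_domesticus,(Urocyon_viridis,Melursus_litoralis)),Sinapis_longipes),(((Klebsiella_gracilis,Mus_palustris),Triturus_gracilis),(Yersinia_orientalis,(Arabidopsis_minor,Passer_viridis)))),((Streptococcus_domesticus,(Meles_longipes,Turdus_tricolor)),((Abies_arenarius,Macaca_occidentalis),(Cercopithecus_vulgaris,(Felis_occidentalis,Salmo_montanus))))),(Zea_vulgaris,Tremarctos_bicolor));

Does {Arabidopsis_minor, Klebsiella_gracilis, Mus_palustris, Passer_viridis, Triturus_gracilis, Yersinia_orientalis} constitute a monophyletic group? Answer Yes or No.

Yes

The most recent common ancestor of these taxa subtends (((Klebsiella_gracilis,Mus_palustris),Triturus_gracilis),(Yersinia_orientalis,(Arabidopsis_minor,Passer_viridis))).
That clade has exactly 6 tips — every listed taxon and nothing else — so the group is monophyletic.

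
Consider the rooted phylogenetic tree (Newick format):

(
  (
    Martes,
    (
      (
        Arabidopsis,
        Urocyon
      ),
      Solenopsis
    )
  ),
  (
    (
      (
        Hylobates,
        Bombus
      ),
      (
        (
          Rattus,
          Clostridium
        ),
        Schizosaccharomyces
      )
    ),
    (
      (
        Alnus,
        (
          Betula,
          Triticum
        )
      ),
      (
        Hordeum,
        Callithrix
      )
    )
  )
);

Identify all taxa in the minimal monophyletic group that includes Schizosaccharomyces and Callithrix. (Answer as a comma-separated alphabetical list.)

Tracing Schizosaccharomyces: it sits inside ((Rattus,Clostridium),Schizosaccharomyces).
Tracing Callithrix: it sits inside (Hordeum,Callithrix).
The smallest clade enclosing both is (((Hylobates,Bombus),((Rattus,Clostridium),Schizosaccharomyces)),((Alnus,(Betula,Triticum)),(Hordeum,Callithrix))); the answer is its 10 terminal taxa in alphabetical order.

Alnus, Betula, Bombus, Callithrix, Clostridium, Hordeum, Hylobates, Rattus, Schizosaccharomyces, Triticum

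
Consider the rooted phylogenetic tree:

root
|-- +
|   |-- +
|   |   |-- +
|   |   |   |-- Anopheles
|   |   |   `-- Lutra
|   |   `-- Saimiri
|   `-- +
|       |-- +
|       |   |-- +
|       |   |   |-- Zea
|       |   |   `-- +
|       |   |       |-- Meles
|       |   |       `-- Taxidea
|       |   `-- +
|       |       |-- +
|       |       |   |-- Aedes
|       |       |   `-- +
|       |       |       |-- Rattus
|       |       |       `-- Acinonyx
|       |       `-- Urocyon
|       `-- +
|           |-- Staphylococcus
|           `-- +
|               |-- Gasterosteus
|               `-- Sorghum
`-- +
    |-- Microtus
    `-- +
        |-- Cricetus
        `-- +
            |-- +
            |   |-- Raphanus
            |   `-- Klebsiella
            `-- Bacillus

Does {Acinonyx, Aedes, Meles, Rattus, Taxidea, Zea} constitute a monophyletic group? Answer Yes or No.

No

The MRCA of the listed taxa subtends ((Zea,(Meles,Taxidea)),((Aedes,(Rattus,Acinonyx)),Urocyon)).
That clade also contains Urocyon, which is not in the proposed group, so the group is not monophyletic.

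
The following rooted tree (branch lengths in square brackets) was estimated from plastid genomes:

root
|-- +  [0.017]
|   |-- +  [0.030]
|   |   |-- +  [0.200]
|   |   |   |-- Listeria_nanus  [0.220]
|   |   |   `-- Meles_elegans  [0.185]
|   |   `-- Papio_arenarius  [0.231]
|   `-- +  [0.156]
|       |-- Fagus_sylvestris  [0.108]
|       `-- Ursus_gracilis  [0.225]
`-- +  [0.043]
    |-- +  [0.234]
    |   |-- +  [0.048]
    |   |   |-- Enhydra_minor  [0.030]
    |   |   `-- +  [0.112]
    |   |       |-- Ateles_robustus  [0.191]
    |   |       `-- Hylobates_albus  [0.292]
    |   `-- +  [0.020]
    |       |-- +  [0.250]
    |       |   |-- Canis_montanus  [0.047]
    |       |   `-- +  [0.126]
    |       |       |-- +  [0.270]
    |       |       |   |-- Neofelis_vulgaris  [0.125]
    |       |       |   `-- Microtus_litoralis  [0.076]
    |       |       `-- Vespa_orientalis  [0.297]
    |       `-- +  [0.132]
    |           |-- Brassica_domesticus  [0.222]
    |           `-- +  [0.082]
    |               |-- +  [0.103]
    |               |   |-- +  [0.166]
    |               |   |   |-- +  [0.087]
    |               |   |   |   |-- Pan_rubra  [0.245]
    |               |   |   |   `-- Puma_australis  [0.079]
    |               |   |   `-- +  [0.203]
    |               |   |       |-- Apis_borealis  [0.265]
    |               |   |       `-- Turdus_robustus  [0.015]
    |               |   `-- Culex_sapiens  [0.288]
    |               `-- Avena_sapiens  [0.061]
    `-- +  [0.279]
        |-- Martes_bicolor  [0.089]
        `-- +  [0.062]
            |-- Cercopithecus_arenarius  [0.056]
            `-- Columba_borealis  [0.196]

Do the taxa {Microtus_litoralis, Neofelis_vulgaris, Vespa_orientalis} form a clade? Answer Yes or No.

The most recent common ancestor of these taxa subtends ((Neofelis_vulgaris,Microtus_litoralis),Vespa_orientalis).
That clade has exactly 3 tips — every listed taxon and nothing else — so the group is monophyletic.

Yes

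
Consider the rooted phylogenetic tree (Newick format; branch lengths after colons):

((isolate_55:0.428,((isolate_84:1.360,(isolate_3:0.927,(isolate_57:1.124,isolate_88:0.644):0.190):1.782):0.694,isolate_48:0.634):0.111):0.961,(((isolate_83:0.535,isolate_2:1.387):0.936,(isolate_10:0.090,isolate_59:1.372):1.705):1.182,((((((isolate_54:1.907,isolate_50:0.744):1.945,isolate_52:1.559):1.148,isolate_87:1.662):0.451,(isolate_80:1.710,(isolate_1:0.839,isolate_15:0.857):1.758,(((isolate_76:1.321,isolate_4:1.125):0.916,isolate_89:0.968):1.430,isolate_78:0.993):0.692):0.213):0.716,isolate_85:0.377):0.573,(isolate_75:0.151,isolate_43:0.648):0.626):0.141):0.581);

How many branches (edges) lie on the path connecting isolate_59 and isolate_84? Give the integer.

8

The MRCA of isolate_59 and isolate_84 is the root of the tree.
From isolate_59 up to that node: 4 branches. From isolate_84 up to the same node: 4 branches. Total: 4 + 4 = 8.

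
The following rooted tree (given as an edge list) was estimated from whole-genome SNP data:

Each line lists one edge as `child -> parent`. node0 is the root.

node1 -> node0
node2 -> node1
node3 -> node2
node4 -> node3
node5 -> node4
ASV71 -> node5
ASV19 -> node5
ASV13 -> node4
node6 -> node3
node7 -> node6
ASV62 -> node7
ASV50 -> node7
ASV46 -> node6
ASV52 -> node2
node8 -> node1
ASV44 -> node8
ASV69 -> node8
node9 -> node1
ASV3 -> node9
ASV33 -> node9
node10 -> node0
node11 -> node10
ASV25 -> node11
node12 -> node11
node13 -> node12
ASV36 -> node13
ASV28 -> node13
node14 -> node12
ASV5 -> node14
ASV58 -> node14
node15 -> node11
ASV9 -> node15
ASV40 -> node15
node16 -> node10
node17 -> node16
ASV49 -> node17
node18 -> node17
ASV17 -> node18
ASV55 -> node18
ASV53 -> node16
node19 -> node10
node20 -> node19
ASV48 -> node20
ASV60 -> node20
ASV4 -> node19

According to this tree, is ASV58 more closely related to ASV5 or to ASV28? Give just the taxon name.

ASV5

The MRCA of ASV58 and ASV5 subtends (ASV5,ASV58) (2 taxa).
The MRCA of ASV58 and ASV28 subtends ((ASV36,ASV28),(ASV5,ASV58)) (4 taxa).
The first is nested inside the second, so ASV58 shares a more recent common ancestor with ASV5.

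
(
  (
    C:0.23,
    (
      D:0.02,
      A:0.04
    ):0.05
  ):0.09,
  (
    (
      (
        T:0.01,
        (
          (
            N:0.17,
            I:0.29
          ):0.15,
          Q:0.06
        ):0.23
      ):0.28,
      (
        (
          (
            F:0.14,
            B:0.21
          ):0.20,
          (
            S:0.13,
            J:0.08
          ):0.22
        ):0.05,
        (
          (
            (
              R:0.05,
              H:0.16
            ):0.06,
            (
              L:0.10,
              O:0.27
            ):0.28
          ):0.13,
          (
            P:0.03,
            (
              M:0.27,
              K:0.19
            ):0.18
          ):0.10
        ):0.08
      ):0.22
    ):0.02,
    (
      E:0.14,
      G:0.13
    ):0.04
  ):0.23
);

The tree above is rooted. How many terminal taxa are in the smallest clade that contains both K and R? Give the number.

7

The MRCA of K and R is the node subtending (((R,H),(L,O)),(P,(M,K))).
That clade contains 7 terminal taxa: H, K, L, M, O, P, R.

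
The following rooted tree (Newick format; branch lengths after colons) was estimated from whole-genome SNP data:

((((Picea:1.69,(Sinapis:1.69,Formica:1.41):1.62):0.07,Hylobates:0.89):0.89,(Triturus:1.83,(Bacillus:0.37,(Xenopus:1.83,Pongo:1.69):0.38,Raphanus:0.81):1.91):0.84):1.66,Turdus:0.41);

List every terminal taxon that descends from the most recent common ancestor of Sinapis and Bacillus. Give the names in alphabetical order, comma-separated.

Bacillus, Formica, Hylobates, Picea, Pongo, Raphanus, Sinapis, Triturus, Xenopus

Tracing Sinapis: it sits inside (Sinapis,Formica).
Tracing Bacillus: it sits inside (Bacillus,(Xenopus,Pongo),Raphanus).
The smallest clade enclosing both is (((Picea,(Sinapis,Formica)),Hylobates),(Triturus,(Bacillus,(Xenopus,Pongo),Raphanus))); the answer is its 9 terminal taxa in alphabetical order.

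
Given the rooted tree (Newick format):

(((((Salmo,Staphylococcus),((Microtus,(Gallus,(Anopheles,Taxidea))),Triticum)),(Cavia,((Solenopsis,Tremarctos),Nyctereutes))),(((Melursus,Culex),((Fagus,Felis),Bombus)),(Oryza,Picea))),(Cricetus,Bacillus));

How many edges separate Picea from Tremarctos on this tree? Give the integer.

8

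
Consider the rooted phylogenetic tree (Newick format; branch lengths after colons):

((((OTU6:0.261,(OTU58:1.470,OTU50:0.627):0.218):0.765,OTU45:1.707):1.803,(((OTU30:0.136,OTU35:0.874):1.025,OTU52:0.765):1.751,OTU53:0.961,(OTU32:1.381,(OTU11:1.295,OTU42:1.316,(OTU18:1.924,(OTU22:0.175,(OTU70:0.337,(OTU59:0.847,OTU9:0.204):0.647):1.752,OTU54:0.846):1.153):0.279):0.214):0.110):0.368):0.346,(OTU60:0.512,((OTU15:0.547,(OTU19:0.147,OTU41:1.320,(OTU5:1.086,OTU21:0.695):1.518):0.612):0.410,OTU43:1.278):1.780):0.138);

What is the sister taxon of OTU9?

OTU9 attaches to the tree at the node subtending (OTU59,OTU9).
The other lineage descending from that same node — the sister group — is the single tip OTU59.

OTU59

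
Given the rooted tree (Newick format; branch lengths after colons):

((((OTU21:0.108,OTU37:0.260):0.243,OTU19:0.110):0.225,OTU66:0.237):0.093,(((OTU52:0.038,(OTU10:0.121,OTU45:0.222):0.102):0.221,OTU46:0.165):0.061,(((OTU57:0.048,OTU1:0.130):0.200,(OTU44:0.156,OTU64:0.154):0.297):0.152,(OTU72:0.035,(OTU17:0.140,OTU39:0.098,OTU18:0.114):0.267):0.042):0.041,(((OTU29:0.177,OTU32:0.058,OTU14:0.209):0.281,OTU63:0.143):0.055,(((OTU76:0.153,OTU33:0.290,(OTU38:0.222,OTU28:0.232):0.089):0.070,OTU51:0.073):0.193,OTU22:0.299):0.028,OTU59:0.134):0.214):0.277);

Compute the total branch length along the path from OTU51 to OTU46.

0.734

The path runs OTU51 → … → MRCA → … → OTU46; the MRCA is the node subtending (((OTU52,(OTU10,OTU45)),OTU46),(((OTU57,OTU1),(OTU44,OTU64)),(OTU72,(OTU17,OTU39,OTU18))),(((OTU29,OTU32,OTU14),OTU63),(((OTU76,OTU33,(OTU38,OTU28)),OTU51),OTU22),OTU59)).
Branch lengths along that path: 0.073 + 0.193 + 0.028 + 0.214 + 0.061 + 0.165 = 0.734.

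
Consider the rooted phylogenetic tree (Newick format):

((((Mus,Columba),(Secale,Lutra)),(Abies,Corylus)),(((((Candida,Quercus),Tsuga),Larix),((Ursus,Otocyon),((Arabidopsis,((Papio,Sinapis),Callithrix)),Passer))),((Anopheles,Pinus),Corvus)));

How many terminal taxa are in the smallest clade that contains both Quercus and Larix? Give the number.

The MRCA of Quercus and Larix is the node subtending (((Candida,Quercus),Tsuga),Larix).
That clade contains 4 terminal taxa: Candida, Larix, Quercus, Tsuga.

4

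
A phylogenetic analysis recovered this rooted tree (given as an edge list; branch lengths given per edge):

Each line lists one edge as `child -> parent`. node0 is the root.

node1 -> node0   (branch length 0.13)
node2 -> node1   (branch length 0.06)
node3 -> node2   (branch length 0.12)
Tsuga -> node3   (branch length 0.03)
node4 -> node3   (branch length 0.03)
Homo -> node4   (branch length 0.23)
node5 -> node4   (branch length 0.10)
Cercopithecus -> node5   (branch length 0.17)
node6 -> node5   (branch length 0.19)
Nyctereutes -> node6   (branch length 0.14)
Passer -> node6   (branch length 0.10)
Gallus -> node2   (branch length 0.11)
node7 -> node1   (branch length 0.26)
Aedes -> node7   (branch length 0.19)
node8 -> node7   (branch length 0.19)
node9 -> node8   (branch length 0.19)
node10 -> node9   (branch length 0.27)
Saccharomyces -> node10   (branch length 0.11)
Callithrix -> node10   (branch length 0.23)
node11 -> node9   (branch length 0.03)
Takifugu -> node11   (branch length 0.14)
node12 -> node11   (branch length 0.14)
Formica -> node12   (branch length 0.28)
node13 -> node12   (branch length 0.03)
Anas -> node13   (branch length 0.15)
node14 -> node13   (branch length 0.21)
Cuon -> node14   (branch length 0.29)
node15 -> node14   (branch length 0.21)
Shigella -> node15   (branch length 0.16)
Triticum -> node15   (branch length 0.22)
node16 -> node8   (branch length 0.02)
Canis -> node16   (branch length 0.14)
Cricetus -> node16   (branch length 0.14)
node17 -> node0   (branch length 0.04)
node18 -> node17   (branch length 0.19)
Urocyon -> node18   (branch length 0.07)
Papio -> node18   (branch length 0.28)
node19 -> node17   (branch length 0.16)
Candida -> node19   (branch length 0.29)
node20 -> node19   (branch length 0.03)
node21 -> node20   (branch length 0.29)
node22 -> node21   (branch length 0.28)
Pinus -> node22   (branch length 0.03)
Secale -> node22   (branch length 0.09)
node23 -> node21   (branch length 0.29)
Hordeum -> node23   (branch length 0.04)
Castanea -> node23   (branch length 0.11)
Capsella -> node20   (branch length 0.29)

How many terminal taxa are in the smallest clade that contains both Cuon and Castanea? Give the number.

25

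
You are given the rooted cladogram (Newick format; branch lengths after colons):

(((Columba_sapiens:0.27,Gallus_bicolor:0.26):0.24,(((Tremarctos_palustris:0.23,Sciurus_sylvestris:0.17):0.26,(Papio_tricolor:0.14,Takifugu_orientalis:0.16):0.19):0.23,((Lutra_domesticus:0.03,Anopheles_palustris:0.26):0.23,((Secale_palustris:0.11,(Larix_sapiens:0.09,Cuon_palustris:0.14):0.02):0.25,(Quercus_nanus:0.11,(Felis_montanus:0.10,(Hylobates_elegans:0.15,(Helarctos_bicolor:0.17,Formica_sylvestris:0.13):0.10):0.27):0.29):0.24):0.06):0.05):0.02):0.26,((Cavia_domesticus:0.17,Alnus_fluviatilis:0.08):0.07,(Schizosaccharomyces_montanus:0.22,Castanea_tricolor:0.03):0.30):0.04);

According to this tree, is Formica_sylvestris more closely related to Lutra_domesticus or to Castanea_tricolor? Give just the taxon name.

Lutra_domesticus

The MRCA of Formica_sylvestris and Lutra_domesticus subtends ((Lutra_domesticus,Anopheles_palustris),((Secale_palustris,(Larix_sapiens,Cuon_palustris)),(Quercus_nanus,(Felis_montanus,(Hylobates_elegans,(Helarctos_bicolor,Formica_sylvestris)))))) (10 taxa).
The MRCA of Formica_sylvestris and Castanea_tricolor is the root, subtending the entire tree (20 taxa).
The first is nested inside the second, so Formica_sylvestris shares a more recent common ancestor with Lutra_domesticus.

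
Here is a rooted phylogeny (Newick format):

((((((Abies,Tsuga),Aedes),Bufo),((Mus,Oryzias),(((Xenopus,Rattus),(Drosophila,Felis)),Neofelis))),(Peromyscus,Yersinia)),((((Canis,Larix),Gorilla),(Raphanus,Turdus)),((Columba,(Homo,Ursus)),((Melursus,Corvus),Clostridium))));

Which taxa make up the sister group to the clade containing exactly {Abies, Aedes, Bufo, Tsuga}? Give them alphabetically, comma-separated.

Drosophila, Felis, Mus, Neofelis, Oryzias, Rattus, Xenopus

The clade containing exactly {Abies, Aedes, Bufo, Tsuga} attaches to the tree at the node subtending ((((Abies,Tsuga),Aedes),Bufo),((Mus,Oryzias),(((Xenopus,Rattus),(Drosophila,Felis)),Neofelis))).
The other lineage descending from that same node — the sister group — is ((Mus,Oryzias),(((Xenopus,Rattus),(Drosophila,Felis)),Neofelis)); its 7 tips in alphabetical order are the answer.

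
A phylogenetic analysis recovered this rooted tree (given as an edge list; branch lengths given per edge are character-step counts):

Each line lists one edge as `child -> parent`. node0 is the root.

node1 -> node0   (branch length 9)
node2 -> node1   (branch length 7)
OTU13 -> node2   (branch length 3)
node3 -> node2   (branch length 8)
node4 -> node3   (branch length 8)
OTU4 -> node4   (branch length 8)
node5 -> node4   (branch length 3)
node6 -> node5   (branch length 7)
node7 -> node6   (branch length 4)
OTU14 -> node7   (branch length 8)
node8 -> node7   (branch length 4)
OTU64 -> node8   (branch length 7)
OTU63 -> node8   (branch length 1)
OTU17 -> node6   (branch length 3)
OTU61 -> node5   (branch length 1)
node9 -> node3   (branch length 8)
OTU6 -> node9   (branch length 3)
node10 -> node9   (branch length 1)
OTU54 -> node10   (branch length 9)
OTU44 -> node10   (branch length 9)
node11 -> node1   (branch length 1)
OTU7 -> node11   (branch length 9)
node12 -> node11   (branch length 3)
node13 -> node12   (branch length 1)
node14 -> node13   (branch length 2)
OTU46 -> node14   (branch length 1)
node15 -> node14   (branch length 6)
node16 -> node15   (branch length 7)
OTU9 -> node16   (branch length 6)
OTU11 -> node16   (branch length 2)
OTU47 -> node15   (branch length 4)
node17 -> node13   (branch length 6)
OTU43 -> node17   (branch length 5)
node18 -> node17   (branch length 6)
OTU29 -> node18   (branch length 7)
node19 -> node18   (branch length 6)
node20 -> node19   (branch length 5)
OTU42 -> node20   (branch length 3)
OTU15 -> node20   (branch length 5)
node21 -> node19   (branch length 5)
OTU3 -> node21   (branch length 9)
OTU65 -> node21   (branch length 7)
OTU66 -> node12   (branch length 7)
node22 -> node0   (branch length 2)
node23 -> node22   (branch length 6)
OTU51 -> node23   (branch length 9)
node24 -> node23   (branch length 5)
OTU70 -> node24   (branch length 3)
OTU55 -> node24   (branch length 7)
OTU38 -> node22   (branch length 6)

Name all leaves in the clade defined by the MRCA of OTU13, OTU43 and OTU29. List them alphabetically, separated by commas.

OTU11, OTU13, OTU14, OTU15, OTU17, OTU29, OTU3, OTU4, OTU42, OTU43, OTU44, OTU46, OTU47, OTU54, OTU6, OTU61, OTU63, OTU64, OTU65, OTU66, OTU7, OTU9

Tracing OTU13: it sits inside (OTU13,((OTU4,(((OTU14,(OTU64,OTU63)),OTU17),OTU61)),(OTU6,(OTU54,OTU44)))).
Tracing OTU43: it sits inside (OTU43,(OTU29,((OTU42,OTU15),(OTU3,OTU65)))).
Tracing OTU29: it sits inside (OTU29,((OTU42,OTU15),(OTU3,OTU65))).
The smallest clade enclosing all 3 is ((OTU13,((OTU4,(((OTU14,(OTU64,OTU63)),OTU17),OTU61)),(OTU6,(OTU54,OTU44)))),(OTU7,(((OTU46,((OTU9,OTU11),OTU47)),(OTU43,(OTU29,((OTU42,OTU15),(OTU3,OTU65))))),OTU66))); the answer is its 22 terminal taxa in alphabetical order.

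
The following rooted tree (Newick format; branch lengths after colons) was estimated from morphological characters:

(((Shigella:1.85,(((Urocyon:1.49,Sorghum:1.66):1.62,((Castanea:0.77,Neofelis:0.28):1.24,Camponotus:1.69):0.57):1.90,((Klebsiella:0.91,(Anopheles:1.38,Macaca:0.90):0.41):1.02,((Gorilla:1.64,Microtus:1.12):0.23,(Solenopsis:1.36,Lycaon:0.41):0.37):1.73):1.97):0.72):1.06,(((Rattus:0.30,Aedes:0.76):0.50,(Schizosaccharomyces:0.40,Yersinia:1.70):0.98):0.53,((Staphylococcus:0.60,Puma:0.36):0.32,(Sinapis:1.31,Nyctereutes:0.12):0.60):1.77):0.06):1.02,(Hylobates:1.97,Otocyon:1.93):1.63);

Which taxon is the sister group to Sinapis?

Nyctereutes

Sinapis attaches to the tree at the node subtending (Sinapis,Nyctereutes).
The other lineage descending from that same node — the sister group — is the single tip Nyctereutes.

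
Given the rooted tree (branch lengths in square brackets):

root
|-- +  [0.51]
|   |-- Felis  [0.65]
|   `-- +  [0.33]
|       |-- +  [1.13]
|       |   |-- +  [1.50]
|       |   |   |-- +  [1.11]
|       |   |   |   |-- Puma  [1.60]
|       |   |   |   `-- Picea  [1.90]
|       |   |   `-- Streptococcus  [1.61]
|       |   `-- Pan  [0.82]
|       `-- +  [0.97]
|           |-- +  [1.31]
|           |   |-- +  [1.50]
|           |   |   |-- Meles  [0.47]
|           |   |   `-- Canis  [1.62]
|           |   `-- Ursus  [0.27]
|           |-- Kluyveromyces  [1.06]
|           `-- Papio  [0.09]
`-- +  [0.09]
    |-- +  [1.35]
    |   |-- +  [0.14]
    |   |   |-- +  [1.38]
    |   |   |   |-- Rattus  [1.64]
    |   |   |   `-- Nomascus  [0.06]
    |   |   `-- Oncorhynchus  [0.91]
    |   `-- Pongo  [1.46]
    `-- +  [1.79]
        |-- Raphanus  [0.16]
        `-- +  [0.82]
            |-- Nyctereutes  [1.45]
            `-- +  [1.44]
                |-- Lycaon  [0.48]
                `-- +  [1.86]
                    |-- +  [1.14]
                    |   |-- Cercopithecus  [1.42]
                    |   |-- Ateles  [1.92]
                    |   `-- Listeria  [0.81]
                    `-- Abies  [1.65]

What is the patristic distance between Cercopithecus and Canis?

The path runs Cercopithecus → … → MRCA → … → Canis; the MRCA is the root of the tree.
Branch lengths along that path: 1.42 + 1.14 + 1.86 + 1.44 + 0.82 + 1.79 + 0.09 + 0.51 + 0.33 + 0.97 + 1.31 + 1.50 + 1.62 = 14.80.

14.80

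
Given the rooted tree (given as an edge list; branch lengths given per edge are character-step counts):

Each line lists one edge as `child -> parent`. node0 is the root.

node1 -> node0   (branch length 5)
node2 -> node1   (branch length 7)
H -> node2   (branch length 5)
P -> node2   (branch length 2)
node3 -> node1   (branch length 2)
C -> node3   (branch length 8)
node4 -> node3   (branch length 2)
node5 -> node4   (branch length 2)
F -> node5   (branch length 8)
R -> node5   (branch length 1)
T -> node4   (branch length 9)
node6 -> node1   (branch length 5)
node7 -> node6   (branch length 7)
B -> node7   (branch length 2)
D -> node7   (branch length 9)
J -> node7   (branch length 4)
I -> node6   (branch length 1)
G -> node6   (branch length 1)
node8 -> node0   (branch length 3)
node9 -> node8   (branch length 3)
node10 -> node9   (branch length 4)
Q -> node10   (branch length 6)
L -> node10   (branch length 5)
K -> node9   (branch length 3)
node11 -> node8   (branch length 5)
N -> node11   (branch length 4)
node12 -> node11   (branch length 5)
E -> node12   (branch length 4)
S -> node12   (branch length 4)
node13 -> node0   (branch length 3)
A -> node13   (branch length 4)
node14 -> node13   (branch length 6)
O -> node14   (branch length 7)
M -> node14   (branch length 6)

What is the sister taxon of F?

R

F attaches to the tree at the node subtending (F,R).
The other lineage descending from that same node — the sister group — is the single tip R.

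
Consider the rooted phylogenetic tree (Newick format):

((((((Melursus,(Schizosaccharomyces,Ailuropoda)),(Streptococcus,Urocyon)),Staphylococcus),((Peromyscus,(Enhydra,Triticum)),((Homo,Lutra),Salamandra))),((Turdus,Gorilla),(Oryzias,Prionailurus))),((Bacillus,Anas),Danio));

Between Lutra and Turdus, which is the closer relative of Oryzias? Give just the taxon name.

Turdus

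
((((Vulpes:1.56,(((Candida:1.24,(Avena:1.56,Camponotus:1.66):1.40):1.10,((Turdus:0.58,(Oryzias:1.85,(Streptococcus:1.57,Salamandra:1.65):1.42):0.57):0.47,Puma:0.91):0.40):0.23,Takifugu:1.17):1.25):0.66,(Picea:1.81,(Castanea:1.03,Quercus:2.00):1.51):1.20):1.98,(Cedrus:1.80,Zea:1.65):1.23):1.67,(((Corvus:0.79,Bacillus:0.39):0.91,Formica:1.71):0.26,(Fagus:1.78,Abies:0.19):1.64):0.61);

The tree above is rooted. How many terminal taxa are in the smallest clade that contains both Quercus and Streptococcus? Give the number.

The MRCA of Quercus and Streptococcus is the node subtending ((Vulpes,(((Candida,(Avena,Camponotus)),((Turdus,(Oryzias,(Streptococcus,Salamandra))),Puma)),Takifugu)),(Picea,(Castanea,Quercus))).
That clade contains 13 terminal taxa: Avena, Camponotus, Candida, Castanea, Oryzias, Picea, Puma, Quercus, Salamandra, Streptococcus, Takifugu, Turdus, Vulpes.

13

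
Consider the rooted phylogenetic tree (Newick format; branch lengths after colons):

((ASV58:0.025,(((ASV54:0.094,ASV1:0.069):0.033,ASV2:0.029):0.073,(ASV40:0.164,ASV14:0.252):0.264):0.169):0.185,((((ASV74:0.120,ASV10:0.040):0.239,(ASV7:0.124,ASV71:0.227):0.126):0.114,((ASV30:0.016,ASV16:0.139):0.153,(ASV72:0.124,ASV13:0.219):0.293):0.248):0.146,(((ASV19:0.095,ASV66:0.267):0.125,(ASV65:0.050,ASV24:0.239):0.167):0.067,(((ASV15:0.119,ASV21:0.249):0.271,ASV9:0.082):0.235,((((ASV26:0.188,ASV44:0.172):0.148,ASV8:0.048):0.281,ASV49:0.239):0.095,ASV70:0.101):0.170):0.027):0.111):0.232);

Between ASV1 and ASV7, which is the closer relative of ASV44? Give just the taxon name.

The MRCA of ASV44 and ASV7 subtends ((((ASV74,ASV10),(ASV7,ASV71)),((ASV30,ASV16),(ASV72,ASV13))),(((ASV19,ASV66),(ASV65,ASV24)),(((ASV15,ASV21),ASV9),((((ASV26,ASV44),ASV8),ASV49),ASV70)))) (20 taxa).
The MRCA of ASV44 and ASV1 is the root, subtending the entire tree (26 taxa).
The first is nested inside the second, so ASV44 shares a more recent common ancestor with ASV7.

ASV7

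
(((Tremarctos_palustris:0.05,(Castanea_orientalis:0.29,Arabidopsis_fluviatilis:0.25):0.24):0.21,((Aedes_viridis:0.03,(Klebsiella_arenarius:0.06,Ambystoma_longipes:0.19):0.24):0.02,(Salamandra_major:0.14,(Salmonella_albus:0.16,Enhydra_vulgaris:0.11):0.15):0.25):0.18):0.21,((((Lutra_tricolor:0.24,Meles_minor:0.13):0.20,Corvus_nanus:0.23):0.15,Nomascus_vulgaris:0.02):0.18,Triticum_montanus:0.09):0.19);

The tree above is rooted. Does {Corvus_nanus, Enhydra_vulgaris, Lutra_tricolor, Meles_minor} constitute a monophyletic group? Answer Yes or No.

The MRCA of the listed taxa is the root, so the smallest clade containing them is the whole tree.
That clade also contains Aedes_viridis, Ambystoma_longipes, Arabidopsis_fluviatilis, Castanea_orientalis, Klebsiella_arenarius, Nomascus_vulgaris, Salamandra_major, Salmonella_albus, Tremarctos_palustris, Triticum_montanus, which are not in the proposed group, so the group is not monophyletic.

No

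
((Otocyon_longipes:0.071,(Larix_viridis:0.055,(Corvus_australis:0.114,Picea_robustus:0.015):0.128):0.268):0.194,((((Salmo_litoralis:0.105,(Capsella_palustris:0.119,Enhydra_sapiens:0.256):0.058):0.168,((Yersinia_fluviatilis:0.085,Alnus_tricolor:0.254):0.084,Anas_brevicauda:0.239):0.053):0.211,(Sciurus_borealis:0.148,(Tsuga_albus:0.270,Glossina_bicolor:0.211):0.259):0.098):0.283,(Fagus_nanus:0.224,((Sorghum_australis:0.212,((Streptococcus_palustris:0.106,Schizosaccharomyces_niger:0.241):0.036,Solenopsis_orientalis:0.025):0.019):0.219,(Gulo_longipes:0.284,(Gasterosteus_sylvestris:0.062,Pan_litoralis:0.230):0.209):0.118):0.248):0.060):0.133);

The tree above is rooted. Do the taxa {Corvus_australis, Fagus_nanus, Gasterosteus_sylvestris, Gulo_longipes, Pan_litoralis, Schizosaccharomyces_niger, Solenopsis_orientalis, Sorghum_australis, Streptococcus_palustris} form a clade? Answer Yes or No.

The MRCA of the listed taxa is the root, so the smallest clade containing them is the whole tree.
That clade also contains Alnus_tricolor, Anas_brevicauda, Capsella_palustris, Enhydra_sapiens, Glossina_bicolor, Larix_viridis, Otocyon_longipes, Picea_robustus, Salmo_litoralis, Sciurus_borealis, Tsuga_albus, Yersinia_fluviatilis, which are not in the proposed group, so the group is not monophyletic.

No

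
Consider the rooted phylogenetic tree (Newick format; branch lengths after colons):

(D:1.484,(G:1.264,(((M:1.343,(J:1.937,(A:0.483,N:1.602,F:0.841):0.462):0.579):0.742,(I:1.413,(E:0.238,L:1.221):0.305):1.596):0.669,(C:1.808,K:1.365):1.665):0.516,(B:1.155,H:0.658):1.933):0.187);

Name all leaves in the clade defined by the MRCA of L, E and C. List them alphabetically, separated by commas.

A, C, E, F, I, J, K, L, M, N

Tracing L: it sits inside (E,L).
Tracing E: it sits inside (E,L).
Tracing C: it sits inside (C,K).
The smallest clade enclosing all 3 is (((M,(J,(A,N,F))),(I,(E,L))),(C,K)); the answer is its 10 terminal taxa in alphabetical order.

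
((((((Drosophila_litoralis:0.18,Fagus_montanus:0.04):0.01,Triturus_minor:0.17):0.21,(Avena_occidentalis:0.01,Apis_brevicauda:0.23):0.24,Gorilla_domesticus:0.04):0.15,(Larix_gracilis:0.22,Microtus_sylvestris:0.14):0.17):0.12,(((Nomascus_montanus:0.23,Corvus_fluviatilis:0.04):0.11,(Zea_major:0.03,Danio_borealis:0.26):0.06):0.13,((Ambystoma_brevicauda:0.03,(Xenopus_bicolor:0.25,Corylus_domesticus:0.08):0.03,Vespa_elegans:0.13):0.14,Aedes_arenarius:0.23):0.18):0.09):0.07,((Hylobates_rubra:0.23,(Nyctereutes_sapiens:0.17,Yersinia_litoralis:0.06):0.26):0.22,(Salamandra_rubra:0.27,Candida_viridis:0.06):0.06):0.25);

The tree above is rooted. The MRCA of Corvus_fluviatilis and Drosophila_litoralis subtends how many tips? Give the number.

17

The MRCA of Corvus_fluviatilis and Drosophila_litoralis is the node subtending (((((Drosophila_litoralis,Fagus_montanus),Triturus_minor),(Avena_occidentalis,Apis_brevicauda),Gorilla_domesticus),(Larix_gracilis,Microtus_sylvestris)),(((Nomascus_montanus,Corvus_fluviatilis),(Zea_major,Danio_borealis)),((Ambystoma_brevicauda,(Xenopus_bicolor,Corylus_domesticus),Vespa_elegans),Aedes_arenarius))).
That clade contains 17 terminal taxa: Aedes_arenarius, Ambystoma_brevicauda, Apis_brevicauda, Avena_occidentalis, Corvus_fluviatilis, Corylus_domesticus, Danio_borealis, Drosophila_litoralis, Fagus_montanus, Gorilla_domesticus, Larix_gracilis, Microtus_sylvestris, Nomascus_montanus, Triturus_minor, Vespa_elegans, Xenopus_bicolor, Zea_major.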